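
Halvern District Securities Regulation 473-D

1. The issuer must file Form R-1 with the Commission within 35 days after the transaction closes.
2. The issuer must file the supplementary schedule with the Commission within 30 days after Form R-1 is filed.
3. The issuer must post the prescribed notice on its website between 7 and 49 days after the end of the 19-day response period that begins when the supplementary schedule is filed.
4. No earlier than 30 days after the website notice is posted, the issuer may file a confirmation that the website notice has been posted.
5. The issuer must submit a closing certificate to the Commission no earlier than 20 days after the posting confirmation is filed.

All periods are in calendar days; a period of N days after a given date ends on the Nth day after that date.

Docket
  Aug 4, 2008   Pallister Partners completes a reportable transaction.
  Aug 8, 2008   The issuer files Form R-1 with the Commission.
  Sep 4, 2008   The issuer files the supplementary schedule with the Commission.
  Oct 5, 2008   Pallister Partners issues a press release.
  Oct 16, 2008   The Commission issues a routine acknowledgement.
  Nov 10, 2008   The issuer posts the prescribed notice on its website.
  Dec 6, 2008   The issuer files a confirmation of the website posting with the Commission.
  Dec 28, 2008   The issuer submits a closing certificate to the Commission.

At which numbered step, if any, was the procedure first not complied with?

(1) due by Aug 4, 2008 + 35 days = Sep 8, 2008; completed Aug 8, 2008, before the deadline.
(2) due by Aug 8, 2008 + 30 days = Sep 7, 2008; Sep 4, 2008 is within that limit.
(3) the permitted window runs from Sep 23, 2008 + 7 = Sep 30, 2008 to Sep 23, 2008 + 49 = Nov 11, 2008; done Nov 10, 2008, which is between those dates.
(4) permitted from Nov 10, 2008 + 30 days = Dec 10, 2008 onward; done Dec 6, 2008 — 4 days too early.
Later steps need not be reached.

Step 4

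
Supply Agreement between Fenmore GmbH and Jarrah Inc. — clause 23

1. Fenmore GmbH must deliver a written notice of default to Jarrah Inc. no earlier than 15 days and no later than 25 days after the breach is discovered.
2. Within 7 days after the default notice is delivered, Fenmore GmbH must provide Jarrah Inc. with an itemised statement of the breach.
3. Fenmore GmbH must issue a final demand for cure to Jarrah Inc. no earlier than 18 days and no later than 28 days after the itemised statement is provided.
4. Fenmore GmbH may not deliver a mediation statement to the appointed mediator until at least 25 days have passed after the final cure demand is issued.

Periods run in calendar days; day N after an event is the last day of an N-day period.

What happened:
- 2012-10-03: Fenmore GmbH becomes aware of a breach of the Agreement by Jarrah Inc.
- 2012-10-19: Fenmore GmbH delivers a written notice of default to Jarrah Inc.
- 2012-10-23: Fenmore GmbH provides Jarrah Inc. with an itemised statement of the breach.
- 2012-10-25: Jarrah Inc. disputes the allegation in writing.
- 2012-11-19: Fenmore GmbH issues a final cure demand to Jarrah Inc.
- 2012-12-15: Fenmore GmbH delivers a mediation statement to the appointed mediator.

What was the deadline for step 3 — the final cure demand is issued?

2012-11-20

Step 3 runs from 2012-10-23, when the itemised statement is provided. The window is 18–28 days after 2012-10-23; it closes on 2012-11-20.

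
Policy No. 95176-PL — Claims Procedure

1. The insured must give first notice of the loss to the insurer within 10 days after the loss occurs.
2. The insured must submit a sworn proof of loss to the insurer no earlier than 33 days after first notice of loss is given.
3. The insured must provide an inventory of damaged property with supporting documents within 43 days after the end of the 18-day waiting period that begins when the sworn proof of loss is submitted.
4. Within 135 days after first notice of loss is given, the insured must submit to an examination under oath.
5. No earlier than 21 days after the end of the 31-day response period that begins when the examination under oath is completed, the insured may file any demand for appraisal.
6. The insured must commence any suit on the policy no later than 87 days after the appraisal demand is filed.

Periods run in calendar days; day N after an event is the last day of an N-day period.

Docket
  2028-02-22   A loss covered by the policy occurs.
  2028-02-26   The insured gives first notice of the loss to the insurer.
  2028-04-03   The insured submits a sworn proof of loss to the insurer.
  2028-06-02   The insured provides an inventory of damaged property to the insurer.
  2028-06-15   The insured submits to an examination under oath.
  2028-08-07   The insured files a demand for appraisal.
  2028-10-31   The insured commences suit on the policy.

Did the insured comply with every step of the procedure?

Yes

Step 1 — counting 10 days from 2028-02-22 (when the loss occurs) gives a deadline of 2028-03-03; completed 2028-02-26, before the deadline.
Step 2 — must wait 33 days from 2028-02-26 (when first notice of loss is given), so not before 2028-03-30; 2028-04-03 is on or after that date.
Step 3 — counting 43 days from 2028-04-21 (end of the 18-day waiting period, which began when the sworn proof of loss is submitted on 2028-04-03) gives a deadline of 2028-06-03; 2028-06-02 is within that limit.
Step 4 — counting 135 days from 2028-02-26 (when first notice of loss is given) gives a deadline of 2028-07-10; done 2028-06-15 — timely.
Step 5 — must wait 21 days from 2028-07-16 (end of the 31-day response period, which began when the examination under oath is completed on 2028-06-15), so not before 2028-08-06; done 2028-08-07 — permitted.
Step 6 — counting 87 days from 2028-08-07 (when the appraisal demand is filed) gives a deadline of 2028-11-02; done 2028-10-31 — timely.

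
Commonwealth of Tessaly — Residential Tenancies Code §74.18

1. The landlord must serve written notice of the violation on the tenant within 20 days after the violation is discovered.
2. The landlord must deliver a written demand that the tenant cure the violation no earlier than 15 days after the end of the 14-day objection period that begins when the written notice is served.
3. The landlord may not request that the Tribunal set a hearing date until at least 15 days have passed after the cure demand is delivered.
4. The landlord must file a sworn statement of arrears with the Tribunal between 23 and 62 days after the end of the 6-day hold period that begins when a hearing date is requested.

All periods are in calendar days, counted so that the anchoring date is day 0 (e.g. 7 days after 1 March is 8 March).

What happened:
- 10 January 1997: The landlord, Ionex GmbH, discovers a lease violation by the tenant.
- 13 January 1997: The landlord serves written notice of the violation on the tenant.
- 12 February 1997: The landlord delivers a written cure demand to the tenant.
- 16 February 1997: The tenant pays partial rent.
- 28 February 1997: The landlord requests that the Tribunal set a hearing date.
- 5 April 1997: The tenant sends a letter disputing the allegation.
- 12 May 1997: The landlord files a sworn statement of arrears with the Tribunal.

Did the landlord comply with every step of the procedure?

No

(1) due by 10 January 1997 + 20 days = 30 January 1997; done 13 January 1997 — timely.
(2) permitted from 27 January 1997 + 15 days = 11 February 1997 onward; done 12 February 1997 — permitted.
(3) permitted from 12 February 1997 + 15 days = 27 February 1997 onward; done 28 February 1997 — permitted.
(4) the permitted window runs from 6 March 1997 + 23 = 29 March 1997 to 6 March 1997 + 62 = 7 May 1997; 12 May 1997 is 5 days past the end of the window.
The analysis stops there.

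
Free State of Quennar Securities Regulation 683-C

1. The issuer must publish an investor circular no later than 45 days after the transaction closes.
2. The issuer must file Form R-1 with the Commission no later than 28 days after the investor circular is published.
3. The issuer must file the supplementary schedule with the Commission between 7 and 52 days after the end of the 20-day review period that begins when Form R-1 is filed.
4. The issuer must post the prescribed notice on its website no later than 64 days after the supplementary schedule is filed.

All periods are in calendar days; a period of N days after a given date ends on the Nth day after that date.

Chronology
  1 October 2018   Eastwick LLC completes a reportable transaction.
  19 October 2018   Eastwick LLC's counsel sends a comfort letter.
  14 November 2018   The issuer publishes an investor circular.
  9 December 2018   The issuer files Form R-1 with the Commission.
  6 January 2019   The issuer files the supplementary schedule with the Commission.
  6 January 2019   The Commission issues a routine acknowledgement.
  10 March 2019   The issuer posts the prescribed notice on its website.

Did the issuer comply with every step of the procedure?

Yes

(1) due by 1 October 2018 + 45 days = 15 November 2018; done 14 November 2018 — timely.
(2) due by 14 November 2018 + 28 days = 12 December 2018; done 9 December 2018 — timely.
(3) the permitted window runs from 29 December 2018 + 7 = 5 January 2019 to 29 December 2018 + 52 = 19 February 2019; done 6 January 2019, which is between those dates.
(4) due by 6 January 2019 + 64 days = 11 March 2019; 10 March 2019 is within that limit.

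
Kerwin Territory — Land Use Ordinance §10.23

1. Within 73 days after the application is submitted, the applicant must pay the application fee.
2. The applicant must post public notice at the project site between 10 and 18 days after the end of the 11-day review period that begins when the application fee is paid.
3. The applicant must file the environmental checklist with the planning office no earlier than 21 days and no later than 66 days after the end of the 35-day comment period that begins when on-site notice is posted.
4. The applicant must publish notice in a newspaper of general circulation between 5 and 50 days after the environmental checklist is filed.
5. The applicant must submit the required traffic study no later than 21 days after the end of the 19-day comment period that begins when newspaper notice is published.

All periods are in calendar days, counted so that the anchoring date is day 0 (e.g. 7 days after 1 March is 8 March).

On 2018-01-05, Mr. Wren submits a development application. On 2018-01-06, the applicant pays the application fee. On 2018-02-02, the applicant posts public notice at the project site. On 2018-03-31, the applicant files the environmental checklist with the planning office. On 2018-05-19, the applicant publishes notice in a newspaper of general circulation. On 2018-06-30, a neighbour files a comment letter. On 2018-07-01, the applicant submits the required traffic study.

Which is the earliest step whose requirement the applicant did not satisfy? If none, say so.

Step 5

Step 1 — counting 73 days from 2018-01-05 (when the application is submitted) gives a deadline of 2018-03-19; 2018-01-06 is within that limit.
Step 2 — 10 and 18 days from 2018-01-17 (end of the 11-day review period, which began when the application fee is paid on 2018-01-06) are 2018-01-27 and 2018-02-04 respectively; done 2018-02-02, which is between those dates.
Step 3 — 21 and 66 days from 2018-03-09 (end of the 35-day comment period, which began when on-site notice is posted on 2018-02-02) are 2018-03-30 and 2018-05-14 respectively; done 2018-03-31 — within the window.
Step 4 — 5 and 50 days from 2018-03-31 (when the environmental checklist is filed) are 2018-04-05 and 2018-05-20 respectively; done 2018-05-19, which is between those dates.
Step 5 — counting 21 days from 2018-06-07 (end of the 19-day comment period, which began when newspaper notice is published on 2018-05-19) gives a deadline of 2018-06-28; done 2018-07-01 — 3 days late.
No need to go further; step 5 was not satisfied.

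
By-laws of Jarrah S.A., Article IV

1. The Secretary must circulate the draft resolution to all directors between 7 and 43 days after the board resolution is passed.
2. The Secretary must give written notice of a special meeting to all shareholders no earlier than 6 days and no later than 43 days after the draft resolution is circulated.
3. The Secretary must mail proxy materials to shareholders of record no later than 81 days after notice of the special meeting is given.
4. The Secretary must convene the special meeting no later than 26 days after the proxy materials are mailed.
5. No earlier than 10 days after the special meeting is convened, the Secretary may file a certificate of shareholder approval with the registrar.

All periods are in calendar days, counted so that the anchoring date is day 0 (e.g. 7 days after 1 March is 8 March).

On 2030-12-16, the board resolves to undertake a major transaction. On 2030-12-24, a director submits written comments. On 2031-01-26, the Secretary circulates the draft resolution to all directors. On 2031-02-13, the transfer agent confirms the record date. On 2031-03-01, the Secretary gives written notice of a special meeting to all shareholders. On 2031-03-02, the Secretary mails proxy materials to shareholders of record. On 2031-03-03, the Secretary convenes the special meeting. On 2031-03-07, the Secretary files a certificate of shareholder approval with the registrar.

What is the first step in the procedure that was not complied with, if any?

(1) the permitted window runs from 2030-12-16 + 7 = 2030-12-23 to 2030-12-16 + 43 = 2031-01-28; 2031-01-26 falls inside that range.
(2) the permitted window runs from 2031-01-26 + 6 = 2031-02-01 to 2031-01-26 + 43 = 2031-03-10; done 2031-03-01 — within the window.
(3) due by 2031-03-01 + 81 days = 2031-05-21; done 2031-03-02 — timely.
(4) due by 2031-03-02 + 26 days = 2031-03-28; completed 2031-03-03, before the deadline.
(5) permitted from 2031-03-03 + 10 days = 2031-03-13 onward; 2031-03-07 is 6 days before the earliest permitted date.

Step 5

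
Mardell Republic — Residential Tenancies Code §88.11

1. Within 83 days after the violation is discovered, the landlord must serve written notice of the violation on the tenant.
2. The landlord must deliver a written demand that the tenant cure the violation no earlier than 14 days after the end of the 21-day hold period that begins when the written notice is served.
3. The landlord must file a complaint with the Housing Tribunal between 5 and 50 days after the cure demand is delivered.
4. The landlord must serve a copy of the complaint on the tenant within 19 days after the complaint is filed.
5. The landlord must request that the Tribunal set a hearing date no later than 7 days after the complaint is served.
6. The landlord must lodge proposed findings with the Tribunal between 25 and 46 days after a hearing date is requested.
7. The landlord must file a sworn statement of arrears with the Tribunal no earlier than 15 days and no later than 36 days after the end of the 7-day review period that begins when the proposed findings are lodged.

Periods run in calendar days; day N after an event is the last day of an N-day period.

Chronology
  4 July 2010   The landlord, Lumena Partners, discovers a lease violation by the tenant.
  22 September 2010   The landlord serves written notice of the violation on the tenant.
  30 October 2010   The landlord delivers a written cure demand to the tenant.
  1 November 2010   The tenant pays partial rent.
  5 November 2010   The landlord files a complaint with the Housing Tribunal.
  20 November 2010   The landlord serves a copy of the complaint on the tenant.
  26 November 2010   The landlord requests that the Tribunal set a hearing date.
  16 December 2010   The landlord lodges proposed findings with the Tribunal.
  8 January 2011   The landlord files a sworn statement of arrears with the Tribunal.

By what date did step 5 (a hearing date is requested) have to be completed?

27 November 2010

Step 5 runs from 20 November 2010, when the complaint is served. 7 days after 20 November 2010 is 27 November 2010.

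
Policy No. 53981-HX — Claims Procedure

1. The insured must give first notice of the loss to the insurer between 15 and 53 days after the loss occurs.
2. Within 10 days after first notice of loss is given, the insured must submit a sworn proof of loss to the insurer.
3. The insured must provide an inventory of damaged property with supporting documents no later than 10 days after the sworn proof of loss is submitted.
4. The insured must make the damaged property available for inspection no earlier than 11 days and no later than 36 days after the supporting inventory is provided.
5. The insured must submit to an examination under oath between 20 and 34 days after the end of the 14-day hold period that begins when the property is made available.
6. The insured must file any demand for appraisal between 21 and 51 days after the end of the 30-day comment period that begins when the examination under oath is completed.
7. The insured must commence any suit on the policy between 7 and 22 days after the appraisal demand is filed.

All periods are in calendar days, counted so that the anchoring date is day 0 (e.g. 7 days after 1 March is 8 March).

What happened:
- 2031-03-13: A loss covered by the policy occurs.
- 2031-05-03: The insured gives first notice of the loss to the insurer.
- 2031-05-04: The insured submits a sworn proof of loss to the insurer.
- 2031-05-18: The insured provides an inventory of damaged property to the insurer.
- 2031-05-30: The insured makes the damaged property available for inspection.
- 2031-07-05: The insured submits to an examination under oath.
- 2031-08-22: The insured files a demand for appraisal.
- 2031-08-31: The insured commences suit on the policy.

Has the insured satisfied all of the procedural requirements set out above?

No

(1) the permitted window runs from 2031-03-13 + 15 = 2031-03-28 to 2031-03-13 + 53 = 2031-05-05; 2031-05-03 falls inside that range.
(2) due by 2031-05-03 + 10 days = 2031-05-13; 2031-05-04 is within that limit.
(3) due by 2031-05-04 + 10 days = 2031-05-14; done 2031-05-18 — 4 days late.
Later steps need not be reached.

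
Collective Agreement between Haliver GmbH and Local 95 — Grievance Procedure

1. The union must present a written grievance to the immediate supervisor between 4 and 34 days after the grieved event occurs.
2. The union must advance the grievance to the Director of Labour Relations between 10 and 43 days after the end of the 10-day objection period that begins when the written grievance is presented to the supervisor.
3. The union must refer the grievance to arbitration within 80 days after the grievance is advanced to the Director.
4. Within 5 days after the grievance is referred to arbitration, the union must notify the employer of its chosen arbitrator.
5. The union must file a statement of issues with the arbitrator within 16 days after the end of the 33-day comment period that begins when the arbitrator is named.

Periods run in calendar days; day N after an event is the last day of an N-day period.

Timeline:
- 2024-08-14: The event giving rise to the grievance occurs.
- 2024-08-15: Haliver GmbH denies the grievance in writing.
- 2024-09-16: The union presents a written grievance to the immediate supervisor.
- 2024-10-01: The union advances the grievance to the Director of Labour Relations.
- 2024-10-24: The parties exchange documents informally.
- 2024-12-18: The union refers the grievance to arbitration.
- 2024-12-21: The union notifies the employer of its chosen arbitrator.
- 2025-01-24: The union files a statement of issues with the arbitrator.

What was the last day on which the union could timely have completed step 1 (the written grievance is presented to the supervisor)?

2024-09-17

Step 1 runs from 2024-08-14, when the grieved event occurs. The window is 4–34 days after 2024-08-14; it closes on 2024-09-17.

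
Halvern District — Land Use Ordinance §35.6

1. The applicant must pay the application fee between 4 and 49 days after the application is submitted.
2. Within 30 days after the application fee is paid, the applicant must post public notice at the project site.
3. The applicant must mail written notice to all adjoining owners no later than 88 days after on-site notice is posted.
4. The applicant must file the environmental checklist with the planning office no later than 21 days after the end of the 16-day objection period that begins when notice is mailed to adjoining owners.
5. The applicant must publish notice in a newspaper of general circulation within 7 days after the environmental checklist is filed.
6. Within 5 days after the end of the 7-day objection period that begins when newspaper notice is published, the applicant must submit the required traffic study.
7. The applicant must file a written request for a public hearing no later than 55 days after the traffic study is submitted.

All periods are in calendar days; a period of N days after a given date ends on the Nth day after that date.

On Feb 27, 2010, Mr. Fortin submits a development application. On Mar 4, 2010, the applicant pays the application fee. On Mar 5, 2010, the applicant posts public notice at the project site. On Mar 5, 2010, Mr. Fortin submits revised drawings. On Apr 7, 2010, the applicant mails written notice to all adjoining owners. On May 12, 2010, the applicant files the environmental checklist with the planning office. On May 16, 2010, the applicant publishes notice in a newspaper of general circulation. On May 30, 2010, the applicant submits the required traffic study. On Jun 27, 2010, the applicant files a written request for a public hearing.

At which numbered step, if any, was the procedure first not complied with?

(1) the permitted window runs from Feb 27, 2010 + 4 = Mar 3, 2010 to Feb 27, 2010 + 49 = Apr 17, 2010; done Mar 4, 2010, which is between those dates.
(2) due by Mar 4, 2010 + 30 days = Apr 3, 2010; done Mar 5, 2010 — timely.
(3) due by Mar 5, 2010 + 88 days = Jun 1, 2010; done Apr 7, 2010 — timely.
(4) due by Apr 23, 2010 + 21 days = May 14, 2010; May 12, 2010 is within that limit.
(5) due by May 12, 2010 + 7 days = May 19, 2010; done May 16, 2010 — timely.
(6) due by May 23, 2010 + 5 days = May 28, 2010; May 30, 2010 misses that deadline by 2 days.

Step 6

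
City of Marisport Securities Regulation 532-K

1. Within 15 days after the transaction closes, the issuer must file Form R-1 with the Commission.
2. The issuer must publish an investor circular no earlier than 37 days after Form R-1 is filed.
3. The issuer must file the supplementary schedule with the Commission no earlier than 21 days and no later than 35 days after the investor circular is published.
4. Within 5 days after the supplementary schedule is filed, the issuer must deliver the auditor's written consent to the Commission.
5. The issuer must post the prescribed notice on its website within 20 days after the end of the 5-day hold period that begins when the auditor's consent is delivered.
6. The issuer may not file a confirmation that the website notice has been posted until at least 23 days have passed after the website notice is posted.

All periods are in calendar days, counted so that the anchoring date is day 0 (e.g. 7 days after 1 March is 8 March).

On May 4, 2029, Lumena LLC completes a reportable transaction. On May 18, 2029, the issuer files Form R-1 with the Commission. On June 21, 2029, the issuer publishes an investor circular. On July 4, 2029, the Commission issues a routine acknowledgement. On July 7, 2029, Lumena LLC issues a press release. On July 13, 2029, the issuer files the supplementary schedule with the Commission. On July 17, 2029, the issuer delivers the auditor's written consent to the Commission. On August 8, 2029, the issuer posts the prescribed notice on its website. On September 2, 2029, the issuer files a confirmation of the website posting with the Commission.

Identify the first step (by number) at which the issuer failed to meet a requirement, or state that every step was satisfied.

Step 2

(1) due by May 4, 2029 + 15 days = May 19, 2029; done May 18, 2029 — timely.
(2) permitted from May 18, 2029 + 37 days = June 24, 2029 onward; June 21, 2029 is 3 days before the earliest permitted date.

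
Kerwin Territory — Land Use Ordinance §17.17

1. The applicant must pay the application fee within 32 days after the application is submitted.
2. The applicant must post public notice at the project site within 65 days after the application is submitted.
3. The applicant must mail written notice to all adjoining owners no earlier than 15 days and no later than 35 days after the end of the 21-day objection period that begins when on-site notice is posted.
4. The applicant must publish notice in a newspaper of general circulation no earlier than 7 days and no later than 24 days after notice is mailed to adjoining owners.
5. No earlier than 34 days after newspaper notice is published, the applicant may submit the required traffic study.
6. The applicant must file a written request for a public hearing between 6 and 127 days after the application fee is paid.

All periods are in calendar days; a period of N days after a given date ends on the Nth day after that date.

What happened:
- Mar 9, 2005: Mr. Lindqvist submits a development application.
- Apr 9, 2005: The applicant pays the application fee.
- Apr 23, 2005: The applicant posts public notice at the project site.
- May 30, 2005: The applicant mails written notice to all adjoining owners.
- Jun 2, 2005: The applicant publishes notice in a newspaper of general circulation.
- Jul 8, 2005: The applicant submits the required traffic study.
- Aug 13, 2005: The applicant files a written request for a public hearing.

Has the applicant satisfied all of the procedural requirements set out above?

(1) due by Mar 9, 2005 + 32 days = Apr 10, 2005; Apr 9, 2005 is within that limit.
(2) due by Mar 9, 2005 + 65 days = May 13, 2005; done Apr 23, 2005 — timely.
(3) the permitted window runs from May 14, 2005 + 15 = May 29, 2005 to May 14, 2005 + 35 = Jun 18, 2005; done May 30, 2005, which is between those dates.
(4) the permitted window runs from May 30, 2005 + 7 = Jun 6, 2005 to May 30, 2005 + 24 = Jun 23, 2005; Jun 2, 2005 is 4 days too early.
The procedure was therefore not followed at step 4.

No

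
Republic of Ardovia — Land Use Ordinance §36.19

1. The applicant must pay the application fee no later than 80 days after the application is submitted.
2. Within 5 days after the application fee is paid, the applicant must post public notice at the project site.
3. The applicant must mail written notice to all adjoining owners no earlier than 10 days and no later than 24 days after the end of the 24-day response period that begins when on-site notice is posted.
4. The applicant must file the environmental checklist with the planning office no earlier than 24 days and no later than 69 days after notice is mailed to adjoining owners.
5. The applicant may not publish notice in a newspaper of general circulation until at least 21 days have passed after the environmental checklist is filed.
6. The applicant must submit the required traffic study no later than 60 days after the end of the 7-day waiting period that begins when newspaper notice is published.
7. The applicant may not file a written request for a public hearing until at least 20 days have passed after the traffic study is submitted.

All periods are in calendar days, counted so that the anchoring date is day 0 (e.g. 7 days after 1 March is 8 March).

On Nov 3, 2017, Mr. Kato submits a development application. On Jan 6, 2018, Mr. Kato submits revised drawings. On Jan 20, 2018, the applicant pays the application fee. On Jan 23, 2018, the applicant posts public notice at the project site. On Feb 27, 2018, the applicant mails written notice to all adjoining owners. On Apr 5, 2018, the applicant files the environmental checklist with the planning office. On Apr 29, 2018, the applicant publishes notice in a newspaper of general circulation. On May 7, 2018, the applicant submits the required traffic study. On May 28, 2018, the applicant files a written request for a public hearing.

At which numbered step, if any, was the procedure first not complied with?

None — every step was satisfied

Step 1 — counting 80 days from Nov 3, 2017 (when the application is submitted) gives a deadline of Jan 22, 2018; completed Jan 20, 2018, before the deadline.
Step 2 — counting 5 days from Jan 20, 2018 (when the application fee is paid) gives a deadline of Jan 25, 2018; completed Jan 23, 2018, before the deadline.
Step 3 — 10 and 24 days from Feb 16, 2018 (end of the 24-day response period, which began when on-site notice is posted on Jan 23, 2018) are Feb 26, 2018 and Mar 12, 2018 respectively; done Feb 27, 2018, which is between those dates.
Step 4 — 24 and 69 days from Feb 27, 2018 (when notice is mailed to adjoining owners) are Mar 23, 2018 and May 7, 2018 respectively; Apr 5, 2018 falls inside that range.
Step 5 — must wait 21 days from Apr 5, 2018 (when the environmental checklist is filed), so not before Apr 26, 2018; done Apr 29, 2018 — permitted.
Step 6 — counting 60 days from May 6, 2018 (end of the 7-day waiting period, which began when newspaper notice is published on Apr 29, 2018) gives a deadline of Jul 5, 2018; May 7, 2018 is within that limit.
Step 7 — must wait 20 days from May 7, 2018 (when the traffic study is submitted), so not before May 27, 2018; done May 28, 2018 — permitted.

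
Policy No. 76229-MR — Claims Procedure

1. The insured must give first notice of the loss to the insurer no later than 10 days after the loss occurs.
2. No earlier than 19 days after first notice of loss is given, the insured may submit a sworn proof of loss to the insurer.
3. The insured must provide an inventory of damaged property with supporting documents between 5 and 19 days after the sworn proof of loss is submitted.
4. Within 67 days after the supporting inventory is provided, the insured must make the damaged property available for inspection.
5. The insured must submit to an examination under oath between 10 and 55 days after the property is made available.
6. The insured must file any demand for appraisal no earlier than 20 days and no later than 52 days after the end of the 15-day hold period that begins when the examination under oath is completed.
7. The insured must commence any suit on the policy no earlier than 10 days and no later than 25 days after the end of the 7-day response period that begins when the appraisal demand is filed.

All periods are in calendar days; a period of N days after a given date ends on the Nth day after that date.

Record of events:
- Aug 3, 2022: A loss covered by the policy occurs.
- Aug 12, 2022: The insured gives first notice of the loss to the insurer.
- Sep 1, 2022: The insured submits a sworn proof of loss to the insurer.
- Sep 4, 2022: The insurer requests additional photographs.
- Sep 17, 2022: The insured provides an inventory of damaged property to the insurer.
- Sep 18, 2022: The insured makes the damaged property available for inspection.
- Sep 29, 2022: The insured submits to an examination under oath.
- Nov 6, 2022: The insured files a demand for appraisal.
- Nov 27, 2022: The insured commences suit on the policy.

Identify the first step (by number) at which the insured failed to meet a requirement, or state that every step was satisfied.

Step 1: 10 days after Aug 3, 2022 (when the loss occurs) is Aug 13, 2022; completed Aug 12, 2022, before the deadline.
Step 2: the earliest permitted date is 19 days after Aug 12, 2022 (when first notice of loss is given), i.e. Aug 31, 2022; done Sep 1, 2022, after the minimum wait.
Step 3: the window is 5–19 days after Sep 1, 2022 (when the sworn proof of loss is submitted), so Sep 6, 2022 through Sep 20, 2022; Sep 17, 2022 falls inside that range.
Step 4: 67 days after Sep 17, 2022 (when the supporting inventory is provided) is Nov 23, 2022; done Sep 18, 2022 — timely.
Step 5: the window is 10–55 days after Sep 18, 2022 (when the property is made available), so Sep 28, 2022 through Nov 12, 2022; done Sep 29, 2022, which is between those dates.
Step 6: the window is 20–52 days after Oct 14, 2022 (end of the 15-day hold period, which began when the examination under oath is completed on Sep 29, 2022), so Nov 3, 2022 through Dec 5, 2022; Nov 6, 2022 falls inside that range.
Step 7: the window is 10–25 days after Nov 13, 2022 (end of the 7-day response period, which began when the appraisal demand is filed on Nov 6, 2022), so Nov 23, 2022 through Dec 8, 2022; Nov 27, 2022 falls inside that range.

None — every step was satisfied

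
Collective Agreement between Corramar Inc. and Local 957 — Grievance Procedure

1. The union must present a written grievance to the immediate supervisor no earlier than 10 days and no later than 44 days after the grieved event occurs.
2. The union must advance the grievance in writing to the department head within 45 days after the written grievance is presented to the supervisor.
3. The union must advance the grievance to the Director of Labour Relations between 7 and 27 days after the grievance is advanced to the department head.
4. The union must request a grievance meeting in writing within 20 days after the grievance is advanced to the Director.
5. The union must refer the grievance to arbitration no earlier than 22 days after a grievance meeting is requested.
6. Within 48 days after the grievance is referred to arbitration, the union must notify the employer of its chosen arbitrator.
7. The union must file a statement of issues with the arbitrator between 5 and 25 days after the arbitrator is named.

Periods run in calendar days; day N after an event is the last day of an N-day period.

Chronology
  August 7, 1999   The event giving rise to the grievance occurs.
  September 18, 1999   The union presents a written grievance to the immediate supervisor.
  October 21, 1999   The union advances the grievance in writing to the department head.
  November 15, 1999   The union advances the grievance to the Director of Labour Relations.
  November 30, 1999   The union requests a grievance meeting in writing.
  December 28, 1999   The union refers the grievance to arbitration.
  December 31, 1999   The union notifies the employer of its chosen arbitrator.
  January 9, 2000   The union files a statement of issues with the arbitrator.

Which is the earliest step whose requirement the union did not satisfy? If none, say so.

None — every step was satisfied

Step 1 — 10 and 44 days from August 7, 1999 (when the grieved event occurs) are August 17, 1999 and September 20, 1999 respectively; September 18, 1999 falls inside that range.
Step 2 — counting 45 days from September 18, 1999 (when the written grievance is presented to the supervisor) gives a deadline of November 2, 1999; done October 21, 1999 — timely.
Step 3 — 7 and 27 days from October 21, 1999 (when the grievance is advanced to the department head) are October 28, 1999 and November 17, 1999 respectively; done November 15, 1999, which is between those dates.
Step 4 — counting 20 days from November 15, 1999 (when the grievance is advanced to the Director) gives a deadline of December 5, 1999; completed November 30, 1999, before the deadline.
Step 5 — must wait 22 days from November 30, 1999 (when a grievance meeting is requested), so not before December 22, 1999; done December 28, 1999, after the minimum wait.
Step 6 — counting 48 days from December 28, 1999 (when the grievance is referred to arbitration) gives a deadline of February 14, 2000; December 31, 1999 is within that limit.
Step 7 — 5 and 25 days from December 31, 1999 (when the arbitrator is named) are January 5, 2000 and January 25, 2000 respectively; done January 9, 2000 — within the window.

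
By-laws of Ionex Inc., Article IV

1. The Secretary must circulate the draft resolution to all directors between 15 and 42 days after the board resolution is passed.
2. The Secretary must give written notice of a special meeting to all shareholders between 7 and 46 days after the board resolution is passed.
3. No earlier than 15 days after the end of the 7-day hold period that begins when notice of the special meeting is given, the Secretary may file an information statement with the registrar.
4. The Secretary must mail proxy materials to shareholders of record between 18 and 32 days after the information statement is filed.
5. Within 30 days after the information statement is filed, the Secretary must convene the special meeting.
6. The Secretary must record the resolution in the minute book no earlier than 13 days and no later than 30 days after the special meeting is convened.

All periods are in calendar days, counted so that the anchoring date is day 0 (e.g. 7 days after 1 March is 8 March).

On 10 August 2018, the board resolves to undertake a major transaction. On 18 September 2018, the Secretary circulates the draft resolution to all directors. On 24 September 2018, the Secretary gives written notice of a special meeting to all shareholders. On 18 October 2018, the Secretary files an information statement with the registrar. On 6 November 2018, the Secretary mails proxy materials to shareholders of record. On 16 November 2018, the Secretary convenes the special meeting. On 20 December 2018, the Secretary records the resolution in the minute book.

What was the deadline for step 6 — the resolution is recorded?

16 December 2018

Step 6 runs from 16 November 2018, when the special meeting is convened. The window is 13–30 days after 16 November 2018; it closes on 16 December 2018.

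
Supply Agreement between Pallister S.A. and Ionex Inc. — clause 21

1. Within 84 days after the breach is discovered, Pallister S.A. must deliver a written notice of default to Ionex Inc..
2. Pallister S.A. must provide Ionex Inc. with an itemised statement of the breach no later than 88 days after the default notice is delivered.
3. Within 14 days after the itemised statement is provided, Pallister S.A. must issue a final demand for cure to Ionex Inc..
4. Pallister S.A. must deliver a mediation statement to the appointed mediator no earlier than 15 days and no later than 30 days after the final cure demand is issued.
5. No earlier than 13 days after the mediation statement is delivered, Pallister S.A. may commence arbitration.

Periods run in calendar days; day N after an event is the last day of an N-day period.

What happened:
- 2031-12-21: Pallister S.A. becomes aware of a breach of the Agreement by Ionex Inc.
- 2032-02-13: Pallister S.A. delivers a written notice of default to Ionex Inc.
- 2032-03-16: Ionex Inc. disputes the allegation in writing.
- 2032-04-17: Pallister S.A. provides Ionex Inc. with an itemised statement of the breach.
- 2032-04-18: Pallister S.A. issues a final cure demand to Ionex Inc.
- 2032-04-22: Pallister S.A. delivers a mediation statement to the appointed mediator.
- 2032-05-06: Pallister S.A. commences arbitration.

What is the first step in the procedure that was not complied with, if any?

Step 4

Step 1: 84 days after 2031-12-21 (when the breach is discovered) is 2032-03-14; done 2032-02-13 — timely.
Step 2: 88 days after 2032-02-13 (when the default notice is delivered) is 2032-05-11; completed 2032-04-17, before the deadline.
Step 3: 14 days after 2032-04-17 (when the itemised statement is provided) is 2032-05-01; 2032-04-18 is within that limit.
Step 4: the window is 15–30 days after 2032-04-18 (when the final cure demand is issued), so 2032-05-03 through 2032-05-18; done 2032-04-22 — 11 days before the window opened.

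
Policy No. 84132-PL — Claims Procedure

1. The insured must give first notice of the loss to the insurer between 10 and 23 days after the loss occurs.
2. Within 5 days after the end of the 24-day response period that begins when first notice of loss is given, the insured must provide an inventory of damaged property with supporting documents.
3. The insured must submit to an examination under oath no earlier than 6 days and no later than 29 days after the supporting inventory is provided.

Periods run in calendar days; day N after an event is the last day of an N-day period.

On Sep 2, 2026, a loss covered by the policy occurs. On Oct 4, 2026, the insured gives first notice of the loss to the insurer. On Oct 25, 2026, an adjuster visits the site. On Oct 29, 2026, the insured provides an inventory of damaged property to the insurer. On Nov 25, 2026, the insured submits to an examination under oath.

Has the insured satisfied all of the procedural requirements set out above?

Step 1: the window is 10–23 days after Sep 2, 2026 (when the loss occurs), so Sep 12, 2026 through Sep 25, 2026; done Oct 4, 2026 — 9 days after the window closed.

No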